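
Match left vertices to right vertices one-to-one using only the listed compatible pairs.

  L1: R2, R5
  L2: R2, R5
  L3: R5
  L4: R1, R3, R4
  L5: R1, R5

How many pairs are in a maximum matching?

Unit-capacity flow: source→left, listed edges, right→sink; max matching = max flow.
Augmenting path L1→R2 (+1); matched 1.
Augmenting path L2→R5 (+1); matched 2.
Augmenting path L4→R1 (+1); matched 3.
Augmenting path L5→R1→L4→R3 (+1); matched 4.
No augmenting path remains; maximum matching = 4.
König certificate: {L4, L5, R2, R5} is a vertex cover of size 4 (every listed pair touches it), so no matching can be larger.

4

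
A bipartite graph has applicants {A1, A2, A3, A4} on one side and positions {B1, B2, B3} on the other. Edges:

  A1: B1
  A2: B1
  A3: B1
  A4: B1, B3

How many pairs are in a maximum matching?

2

Unit-capacity flow: source→left, listed edges, right→sink; max matching = max flow.
Augmenting path A1→B1 (+1); matched 1.
Augmenting path A4→B3 (+1); matched 2.
No augmenting path remains; maximum matching = 2.
König certificate: {A4, B1} is a vertex cover of size 2 (every listed pair touches it), so no matching can be larger.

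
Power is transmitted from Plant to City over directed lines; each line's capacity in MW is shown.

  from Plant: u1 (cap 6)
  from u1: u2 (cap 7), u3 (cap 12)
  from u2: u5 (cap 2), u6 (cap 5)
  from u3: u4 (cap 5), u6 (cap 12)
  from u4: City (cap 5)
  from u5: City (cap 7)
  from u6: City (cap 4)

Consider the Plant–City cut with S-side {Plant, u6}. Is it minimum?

Given cut capacity: 6 + 4 = 10.
Augment Plant→u1→u2→u5→City: bottleneck 2, flow now 2.
Augment Plant→u1→u2→u6→City: bottleneck 4, flow now 6.
No augmenting path remains; maximum flow = 6.
In the residual graph, reachable from Plant: {Plant}.
Min-cut edges: Plant→u1 (6); capacity 6 = 6.
Cut capacity 10 exceeds the max flow 6, so it is not minimum.

No — its capacity is 10, but the minimum cut has capacity 6.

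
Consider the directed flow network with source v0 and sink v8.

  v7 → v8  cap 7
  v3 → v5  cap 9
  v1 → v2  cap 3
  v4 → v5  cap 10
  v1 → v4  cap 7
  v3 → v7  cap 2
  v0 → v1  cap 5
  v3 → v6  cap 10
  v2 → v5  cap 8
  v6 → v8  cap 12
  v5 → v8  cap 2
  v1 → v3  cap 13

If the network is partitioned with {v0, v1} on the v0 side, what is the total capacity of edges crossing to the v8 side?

Edges leaving {v0, v1}: v1→v2 (3), v1→v3 (13), v1→v4 (7).
Cut capacity = 3 + 13 + 7 = 23.

23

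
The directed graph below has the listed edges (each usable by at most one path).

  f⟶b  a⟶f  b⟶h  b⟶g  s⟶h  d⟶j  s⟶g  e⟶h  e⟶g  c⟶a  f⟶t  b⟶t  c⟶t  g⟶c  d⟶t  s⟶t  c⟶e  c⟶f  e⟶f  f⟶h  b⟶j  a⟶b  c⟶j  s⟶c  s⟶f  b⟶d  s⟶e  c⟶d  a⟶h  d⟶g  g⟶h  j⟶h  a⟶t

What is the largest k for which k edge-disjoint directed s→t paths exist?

5

Assign every edge capacity 1; by Menger, the answer equals the max flow.
Path s→t (+1); total 1.
Path s→c→t (+1); total 2.
Path s→f→t (+1); total 3.
Path s→e→f→b→t (+1); total 4.
Path s→g→c→a→t (+1); total 5.
No residual s→t path; max flow = 5.
Certifying cut of size 5: {s→c, s→e, s→f, s→g, s→t}.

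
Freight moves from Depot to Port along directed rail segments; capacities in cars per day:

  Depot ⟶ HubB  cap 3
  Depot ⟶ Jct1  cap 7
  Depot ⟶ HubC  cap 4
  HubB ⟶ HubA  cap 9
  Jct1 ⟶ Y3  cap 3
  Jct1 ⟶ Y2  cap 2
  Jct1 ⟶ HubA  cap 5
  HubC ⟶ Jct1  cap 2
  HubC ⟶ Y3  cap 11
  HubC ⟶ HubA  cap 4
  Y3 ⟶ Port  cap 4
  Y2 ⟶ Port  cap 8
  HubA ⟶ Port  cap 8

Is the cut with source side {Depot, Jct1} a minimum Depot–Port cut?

No — its capacity is 17, but the minimum cut has capacity 14.

Given cut capacity: 3 + 4 + 3 + 2 + 5 = 17.
Augment Depot→HubB→HubA→Port: bottleneck 3, flow now 3.
Augment Depot→Jct1→Y3→Port: bottleneck 3, flow now 6.
Augment Depot→Jct1→Y2→Port: bottleneck 2, flow now 8.
Augment Depot→Jct1→HubA→Port: bottleneck 2, flow now 10.
Augment Depot→HubC→Y3→Port: bottleneck 1, flow now 11.
Augment Depot→HubC→HubA→Port: bottleneck 3, flow now 14.
No augmenting path remains; maximum flow = 14.
In the residual graph, reachable from Depot: {Depot}.
Min-cut edges: Depot→HubB (3), Depot→Jct1 (7), Depot→HubC (4); capacity 3 + 7 + 4 = 14.
Cut capacity 17 exceeds the max flow 14, so it is not minimum.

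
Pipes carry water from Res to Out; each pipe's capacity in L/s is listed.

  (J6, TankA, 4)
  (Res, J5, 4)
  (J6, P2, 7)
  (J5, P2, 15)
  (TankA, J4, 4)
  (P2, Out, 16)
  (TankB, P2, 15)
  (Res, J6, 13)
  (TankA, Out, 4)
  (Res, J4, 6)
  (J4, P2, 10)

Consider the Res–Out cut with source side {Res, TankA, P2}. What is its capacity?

47

Edges leaving {Res, TankA, P2}: Res→J6 (13), Res→J4 (6), Res→J5 (4), TankA→J4 (4), TankA→Out (4), P2→Out (16).
Cut capacity = 13 + 6 + 4 + 4 + 4 + 16 = 47.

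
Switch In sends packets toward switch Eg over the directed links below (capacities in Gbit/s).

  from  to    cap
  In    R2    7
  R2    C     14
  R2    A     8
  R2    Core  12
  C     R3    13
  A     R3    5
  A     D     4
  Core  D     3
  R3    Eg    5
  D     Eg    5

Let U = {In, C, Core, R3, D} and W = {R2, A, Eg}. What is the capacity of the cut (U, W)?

Edges leaving {In, C, Core, R3, D}: In→R2 (7), R3→Eg (5), D→Eg (5).
Cut capacity = 7 + 5 + 5 = 17.

17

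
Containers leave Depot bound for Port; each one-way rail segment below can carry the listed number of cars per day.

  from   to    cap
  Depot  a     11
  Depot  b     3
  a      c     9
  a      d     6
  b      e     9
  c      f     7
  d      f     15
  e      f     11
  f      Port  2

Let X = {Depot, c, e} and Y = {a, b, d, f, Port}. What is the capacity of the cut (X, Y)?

32

Edges leaving {Depot, c, e}: Depot→a (11), Depot→b (3), c→f (7), e→f (11).
Cut capacity = 11 + 3 + 7 + 11 = 32.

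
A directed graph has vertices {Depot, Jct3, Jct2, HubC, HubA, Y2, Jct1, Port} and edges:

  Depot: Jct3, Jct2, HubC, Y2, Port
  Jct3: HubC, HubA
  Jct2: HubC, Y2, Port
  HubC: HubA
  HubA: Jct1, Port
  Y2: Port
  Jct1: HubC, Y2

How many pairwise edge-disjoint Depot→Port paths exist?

Assign every edge capacity 1; by Menger, the answer equals the max flow.
Path Depot→Port (+1); total 1.
Path Depot→Jct2→Port (+1); total 2.
Path Depot→Y2→Port (+1); total 3.
Path Depot→Jct3→HubA→Port (+1); total 4.
No residual Depot→Port path; max flow = 4.
Certifying cut of size 4: {Depot→Jct2, Depot→Port, HubA→Port, Y2→Port}.

4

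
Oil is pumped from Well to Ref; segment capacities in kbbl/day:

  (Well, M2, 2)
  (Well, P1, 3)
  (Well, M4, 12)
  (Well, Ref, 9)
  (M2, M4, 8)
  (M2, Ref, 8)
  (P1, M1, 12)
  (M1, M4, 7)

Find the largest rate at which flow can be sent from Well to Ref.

Augment Well→Ref: bottleneck 9, flow now 9.
Augment Well→M2→Ref: bottleneck 2, flow now 11.
No augmenting path remains; maximum flow = 11.
In the residual graph, reachable from Well: {Well, P1, M1, M4}.
Min-cut edges: Well→M2 (2), Well→Ref (9); capacity 2 + 9 = 11.
This cut is saturated, so no flow can exceed 11.

11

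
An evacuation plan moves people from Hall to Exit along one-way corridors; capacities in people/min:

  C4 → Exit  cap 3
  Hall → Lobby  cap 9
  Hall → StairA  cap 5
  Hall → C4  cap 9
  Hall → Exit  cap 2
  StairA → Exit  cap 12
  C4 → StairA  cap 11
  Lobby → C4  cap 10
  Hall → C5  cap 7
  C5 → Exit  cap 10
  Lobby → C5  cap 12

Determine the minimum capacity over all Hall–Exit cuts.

27

Augment Hall→Exit: bottleneck 2, flow now 2.
Augment Hall→C4→Exit: bottleneck 3, flow now 5.
Augment Hall→StairA→Exit: bottleneck 5, flow now 10.
Augment Hall→C5→Exit: bottleneck 7, flow now 17.
Augment Hall→Lobby→C5→Exit: bottleneck 3, flow now 20.
Augment Hall→C4→StairA→Exit: bottleneck 6, flow now 26.
Augment Hall→Lobby→C4→StairA→Exit: bottleneck 1, flow now 27.
No augmenting path remains; maximum flow = 27.
By max-flow min-cut, the minimum cut capacity equals the max flow.
In the residual graph, reachable from Hall: {Hall, Lobby, C4, StairA, C5}.
Min-cut edges: Hall→Exit (2), C4→Exit (3), StairA→Exit (12), C5→Exit (10); capacity 2 + 3 + 12 + 10 = 27.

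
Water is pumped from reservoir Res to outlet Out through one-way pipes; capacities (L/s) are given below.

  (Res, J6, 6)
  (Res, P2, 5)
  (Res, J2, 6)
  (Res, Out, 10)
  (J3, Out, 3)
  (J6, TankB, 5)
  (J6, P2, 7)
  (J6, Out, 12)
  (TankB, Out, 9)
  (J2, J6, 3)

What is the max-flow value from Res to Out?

19

Augment Res→Out: bottleneck 10, flow now 10.
Augment Res→J6→Out: bottleneck 6, flow now 16.
Augment Res→J2→J6→Out: bottleneck 3, flow now 19.
No augmenting path remains; maximum flow = 19.
In the residual graph, reachable from Res: {Res, P2, J2}.
Min-cut edges: Res→J6 (6), Res→Out (10), J2→J6 (3); capacity 6 + 10 + 3 = 19.
This cut is saturated, so no flow can exceed 19.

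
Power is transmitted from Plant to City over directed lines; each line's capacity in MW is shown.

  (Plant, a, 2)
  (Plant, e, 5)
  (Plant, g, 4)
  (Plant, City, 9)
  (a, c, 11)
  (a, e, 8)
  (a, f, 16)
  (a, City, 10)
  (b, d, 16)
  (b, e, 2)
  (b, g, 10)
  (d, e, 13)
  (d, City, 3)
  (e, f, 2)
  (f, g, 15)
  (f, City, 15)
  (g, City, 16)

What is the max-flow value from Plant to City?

Augment Plant→City: bottleneck 9, flow now 9.
Augment Plant→a→City: bottleneck 2, flow now 11.
Augment Plant→g→City: bottleneck 4, flow now 15.
Augment Plant→e→f→City: bottleneck 2, flow now 17.
No augmenting path remains; maximum flow = 17.
In the residual graph, reachable from Plant: {Plant, e}.
Min-cut edges: Plant→a (2), Plant→g (4), Plant→City (9), e→f (2); capacity 2 + 4 + 9 + 2 = 17.
This cut is saturated, so no flow can exceed 17.

17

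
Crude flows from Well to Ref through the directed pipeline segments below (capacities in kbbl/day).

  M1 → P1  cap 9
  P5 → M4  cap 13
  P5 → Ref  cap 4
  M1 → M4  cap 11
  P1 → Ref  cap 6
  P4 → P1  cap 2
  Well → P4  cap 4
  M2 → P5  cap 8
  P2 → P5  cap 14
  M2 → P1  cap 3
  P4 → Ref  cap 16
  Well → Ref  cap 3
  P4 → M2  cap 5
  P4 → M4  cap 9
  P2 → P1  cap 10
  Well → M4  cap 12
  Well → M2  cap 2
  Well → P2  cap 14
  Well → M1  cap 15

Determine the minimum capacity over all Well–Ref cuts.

17

Augment Well→Ref: bottleneck 3, flow now 3.
Augment Well→P4→Ref: bottleneck 4, flow now 7.
Augment Well→M1→P1→Ref: bottleneck 6, flow now 13.
Augment Well→P2→P5→Ref: bottleneck 4, flow now 17.
No augmenting path remains; maximum flow = 17.
By max-flow min-cut, the minimum cut capacity equals the max flow.
In the residual graph, reachable from Well: {Well, M1, P2, M2, P1, P5, M4}.
Min-cut edges: Well→P4 (4), Well→Ref (3), P1→Ref (6), P5→Ref (4); capacity 4 + 3 + 6 + 4 = 17.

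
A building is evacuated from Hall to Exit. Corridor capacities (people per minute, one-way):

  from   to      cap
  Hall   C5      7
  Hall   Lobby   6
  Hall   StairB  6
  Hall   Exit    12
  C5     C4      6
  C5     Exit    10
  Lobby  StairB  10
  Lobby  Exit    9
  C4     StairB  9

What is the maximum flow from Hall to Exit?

Augment Hall→Exit: bottleneck 12, flow now 12.
Augment Hall→C5→Exit: bottleneck 7, flow now 19.
Augment Hall→Lobby→Exit: bottleneck 6, flow now 25.
No augmenting path remains; maximum flow = 25.
In the residual graph, reachable from Hall: {Hall, StairB}.
Min-cut edges: Hall→C5 (7), Hall→Lobby (6), Hall→Exit (12); capacity 7 + 6 + 12 = 25.
This cut is saturated, so no flow can exceed 25.

25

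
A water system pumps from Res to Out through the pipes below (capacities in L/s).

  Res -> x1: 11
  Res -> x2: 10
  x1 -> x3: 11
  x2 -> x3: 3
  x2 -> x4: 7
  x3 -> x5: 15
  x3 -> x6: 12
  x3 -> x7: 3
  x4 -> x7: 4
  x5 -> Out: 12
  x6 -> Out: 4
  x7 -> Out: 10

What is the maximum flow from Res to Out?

18

Augment Res→x1→x3→x5→Out: bottleneck 11, flow now 11.
Augment Res→x2→x3→x5→Out: bottleneck 1, flow now 12.
Augment Res→x2→x3→x6→Out: bottleneck 2, flow now 14.
Augment Res→x2→x4→x7→Out: bottleneck 4, flow now 18.
No augmenting path remains; maximum flow = 18.
In the residual graph, reachable from Res: {Res, x2, x4}.
Min-cut edges: Res→x1 (11), x2→x3 (3), x4→x7 (4); capacity 11 + 3 + 4 = 18.
This cut is saturated, so no flow can exceed 18.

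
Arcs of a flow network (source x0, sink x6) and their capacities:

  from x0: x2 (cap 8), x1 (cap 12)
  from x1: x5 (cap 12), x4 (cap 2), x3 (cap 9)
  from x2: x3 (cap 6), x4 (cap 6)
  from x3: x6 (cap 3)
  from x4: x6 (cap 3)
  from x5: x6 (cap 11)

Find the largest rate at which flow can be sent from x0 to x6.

Augment x0→x1→x3→x6: bottleneck 3, flow now 3.
Augment x0→x1→x4→x6: bottleneck 2, flow now 5.
Augment x0→x1→x5→x6: bottleneck 7, flow now 12.
Augment x0→x2→x4→x6: bottleneck 1, flow now 13.
Augment x0→x2→x3→x1→x5→x6: bottleneck 3, flow now 16. (uses reverse residual edge)
Augment x0→x2→x4→x1→x5→x6: bottleneck 1, flow now 17. (uses reverse residual edge)
No augmenting path remains; maximum flow = 17.
In the residual graph, reachable from x0: {x0, x1, x2, x3, x4, x5}.
Min-cut edges: x3→x6 (3), x4→x6 (3), x5→x6 (11); capacity 3 + 3 + 11 = 17.
This cut is saturated, so no flow can exceed 17.

17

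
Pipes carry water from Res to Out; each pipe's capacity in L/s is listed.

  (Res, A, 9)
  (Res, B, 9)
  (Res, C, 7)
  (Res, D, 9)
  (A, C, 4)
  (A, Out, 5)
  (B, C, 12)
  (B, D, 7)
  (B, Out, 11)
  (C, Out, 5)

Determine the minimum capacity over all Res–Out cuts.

19

Augment Res→A→Out: bottleneck 5, flow now 5.
Augment Res→B→Out: bottleneck 9, flow now 14.
Augment Res→C→Out: bottleneck 5, flow now 19.
No augmenting path remains; maximum flow = 19.
By max-flow min-cut, the minimum cut capacity equals the max flow.
In the residual graph, reachable from Res: {Res, A, C, D}.
Min-cut edges: Res→B (9), A→Out (5), C→Out (5); capacity 9 + 5 + 5 = 19.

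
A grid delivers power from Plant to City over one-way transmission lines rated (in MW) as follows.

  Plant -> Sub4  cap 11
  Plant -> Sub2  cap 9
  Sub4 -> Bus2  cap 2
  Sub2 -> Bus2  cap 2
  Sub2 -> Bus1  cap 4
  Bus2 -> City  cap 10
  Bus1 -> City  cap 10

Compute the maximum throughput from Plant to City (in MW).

Augment Plant→Sub4→Bus2→City: bottleneck 2, flow now 2.
Augment Plant→Sub2→Bus2→City: bottleneck 2, flow now 4.
Augment Plant→Sub2→Bus1→City: bottleneck 4, flow now 8.
No augmenting path remains; maximum flow = 8.
In the residual graph, reachable from Plant: {Plant, Sub4, Sub2}.
Min-cut edges: Sub4→Bus2 (2), Sub2→Bus2 (2), Sub2→Bus1 (4); capacity 2 + 2 + 4 = 8.
This cut is saturated, so no flow can exceed 8.

8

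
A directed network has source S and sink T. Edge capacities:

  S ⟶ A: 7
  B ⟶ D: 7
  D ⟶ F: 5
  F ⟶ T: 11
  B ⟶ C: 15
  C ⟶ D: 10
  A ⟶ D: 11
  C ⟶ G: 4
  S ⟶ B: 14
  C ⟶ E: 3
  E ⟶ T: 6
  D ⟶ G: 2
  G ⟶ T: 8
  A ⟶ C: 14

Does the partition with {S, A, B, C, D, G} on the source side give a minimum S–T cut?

Given cut capacity: 3 + 5 + 8 = 16.
Augment S→A→C→E→T: bottleneck 3, flow now 3.
Augment S→A→C→G→T: bottleneck 4, flow now 7.
Augment S→B→D→F→T: bottleneck 5, flow now 12.
Augment S→B→D→G→T: bottleneck 2, flow now 14.
No augmenting path remains; maximum flow = 14.
In the residual graph, reachable from S: {S, A, B, C, D}.
Min-cut edges: C→E (3), C→G (4), D→F (5), D→G (2); capacity 3 + 4 + 5 + 2 = 14.
Cut capacity 16 exceeds the max flow 14, so it is not minimum.

No — its capacity is 16, but the minimum cut has capacity 14.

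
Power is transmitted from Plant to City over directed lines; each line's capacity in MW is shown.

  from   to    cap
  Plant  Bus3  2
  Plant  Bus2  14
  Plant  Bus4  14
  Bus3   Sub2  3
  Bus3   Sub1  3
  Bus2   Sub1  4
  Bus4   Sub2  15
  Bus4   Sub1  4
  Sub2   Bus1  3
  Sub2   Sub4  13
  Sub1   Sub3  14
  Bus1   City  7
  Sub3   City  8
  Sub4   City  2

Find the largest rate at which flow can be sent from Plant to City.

13

Augment Plant→Bus3→Sub2→Bus1→City: bottleneck 2, flow now 2.
Augment Plant→Bus2→Sub1→Sub3→City: bottleneck 4, flow now 6.
Augment Plant→Bus4→Sub2→Bus1→City: bottleneck 1, flow now 7.
Augment Plant→Bus4→Sub2→Sub4→City: bottleneck 2, flow now 9.
Augment Plant→Bus4→Sub1→Sub3→City: bottleneck 4, flow now 13.
No augmenting path remains; maximum flow = 13.
In the residual graph, reachable from Plant: {Plant, Bus3, Bus2, Bus4, Sub2, Sub1, Sub3, Sub4}.
Min-cut edges: Sub2→Bus1 (3), Sub3→City (8), Sub4→City (2); capacity 3 + 8 + 2 = 13.
This cut is saturated, so no flow can exceed 13.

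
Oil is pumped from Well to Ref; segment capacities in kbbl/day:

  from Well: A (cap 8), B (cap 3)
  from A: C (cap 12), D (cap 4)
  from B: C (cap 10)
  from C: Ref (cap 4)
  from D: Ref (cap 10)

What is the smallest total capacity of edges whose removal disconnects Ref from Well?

8

Augment Well→A→C→Ref: bottleneck 4, flow now 4.
Augment Well→A→D→Ref: bottleneck 4, flow now 8.
No augmenting path remains; maximum flow = 8.
By max-flow min-cut, the minimum cut capacity equals the max flow.
In the residual graph, reachable from Well: {Well, A, B, C}.
Min-cut edges: A→D (4), C→Ref (4); capacity 4 + 4 = 8.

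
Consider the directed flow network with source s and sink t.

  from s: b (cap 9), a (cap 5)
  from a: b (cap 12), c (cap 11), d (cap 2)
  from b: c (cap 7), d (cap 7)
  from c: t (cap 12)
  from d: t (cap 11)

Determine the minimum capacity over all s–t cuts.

14

Augment s→a→c→t: bottleneck 5, flow now 5.
Augment s→b→c→t: bottleneck 7, flow now 12.
Augment s→b→d→t: bottleneck 2, flow now 14.
No augmenting path remains; maximum flow = 14.
By max-flow min-cut, the minimum cut capacity equals the max flow.
In the residual graph, reachable from s: {s}.
Min-cut edges: s→a (5), s→b (9); capacity 5 + 9 = 14.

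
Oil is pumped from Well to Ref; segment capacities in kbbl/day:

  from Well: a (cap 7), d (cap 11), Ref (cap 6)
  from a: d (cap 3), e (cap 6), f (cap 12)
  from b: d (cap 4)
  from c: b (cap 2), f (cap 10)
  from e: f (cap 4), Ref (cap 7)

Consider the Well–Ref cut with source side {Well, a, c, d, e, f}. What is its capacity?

15

Edges leaving {Well, a, c, d, e, f}: Well→Ref (6), c→b (2), e→Ref (7).
Cut capacity = 6 + 2 + 7 = 15.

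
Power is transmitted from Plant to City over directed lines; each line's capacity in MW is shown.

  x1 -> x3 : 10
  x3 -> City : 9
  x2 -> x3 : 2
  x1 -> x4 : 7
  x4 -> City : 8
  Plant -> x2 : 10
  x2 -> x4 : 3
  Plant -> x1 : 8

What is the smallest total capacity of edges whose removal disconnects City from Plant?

13

Augment Plant→x1→x3→City: bottleneck 8, flow now 8.
Augment Plant→x2→x3→City: bottleneck 1, flow now 9.
Augment Plant→x2→x4→City: bottleneck 3, flow now 12.
Augment Plant→x2→x3→x1→x4→City: bottleneck 1, flow now 13. (uses reverse residual edge)
No augmenting path remains; maximum flow = 13.
By max-flow min-cut, the minimum cut capacity equals the max flow.
In the residual graph, reachable from Plant: {Plant, x2}.
Min-cut edges: Plant→x1 (8), x2→x3 (2), x2→x4 (3); capacity 8 + 2 + 3 = 13.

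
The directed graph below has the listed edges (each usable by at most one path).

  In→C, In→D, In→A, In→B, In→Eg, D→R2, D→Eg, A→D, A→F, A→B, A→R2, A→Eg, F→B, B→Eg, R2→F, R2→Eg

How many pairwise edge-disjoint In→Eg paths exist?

Assign every edge capacity 1; by Menger, the answer equals the max flow.
Path In→Eg (+1); total 1.
Path In→D→Eg (+1); total 2.
Path In→A→Eg (+1); total 3.
Path In→B→Eg (+1); total 4.
No residual In→Eg path; max flow = 4.
Certifying cut of size 4: {In→A, In→B, In→D, In→Eg}.

4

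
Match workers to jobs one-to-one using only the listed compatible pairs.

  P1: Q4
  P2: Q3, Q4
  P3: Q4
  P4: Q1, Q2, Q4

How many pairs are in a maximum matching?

3

Unit-capacity flow: source→left, listed edges, right→sink; max matching = max flow.
Augmenting path P1→Q4 (+1); matched 1.
Augmenting path P2→Q3 (+1); matched 2.
Augmenting path P4→Q1 (+1); matched 3.
No augmenting path remains; maximum matching = 3.
König certificate: {P2, P4, Q4} is a vertex cover of size 3 (every listed pair touches it), so no matching can be larger.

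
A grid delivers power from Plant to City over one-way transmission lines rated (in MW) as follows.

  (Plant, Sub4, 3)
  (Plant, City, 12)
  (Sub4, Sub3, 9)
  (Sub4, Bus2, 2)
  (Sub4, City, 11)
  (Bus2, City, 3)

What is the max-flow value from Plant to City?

Augment Plant→City: bottleneck 12, flow now 12.
Augment Plant→Sub4→City: bottleneck 3, flow now 15.
No augmenting path remains; maximum flow = 15.
In the residual graph, reachable from Plant: {Plant}.
Min-cut edges: Plant→Sub4 (3), Plant→City (12); capacity 3 + 12 = 15.
This cut is saturated, so no flow can exceed 15.

15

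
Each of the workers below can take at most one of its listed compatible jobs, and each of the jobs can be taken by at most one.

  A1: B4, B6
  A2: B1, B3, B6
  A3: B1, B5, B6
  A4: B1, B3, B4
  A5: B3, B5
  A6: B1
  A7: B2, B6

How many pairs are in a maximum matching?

6

Unit-capacity flow: source→left, listed edges, right→sink; max matching = max flow.
Augmenting path A1→B4 (+1); matched 1.
Augmenting path A2→B1 (+1); matched 2.
Augmenting path A3→B5 (+1); matched 3.
Augmenting path A4→B3 (+1); matched 4.
Augmenting path A7→B2 (+1); matched 5.
Augmenting path A5→B5→A3→B6 (+1); matched 6.
No augmenting path remains; maximum matching = 6.
König certificate: {A7, B1, B3, B4, B5, B6} is a vertex cover of size 6 (every listed pair touches it), so no matching can be larger.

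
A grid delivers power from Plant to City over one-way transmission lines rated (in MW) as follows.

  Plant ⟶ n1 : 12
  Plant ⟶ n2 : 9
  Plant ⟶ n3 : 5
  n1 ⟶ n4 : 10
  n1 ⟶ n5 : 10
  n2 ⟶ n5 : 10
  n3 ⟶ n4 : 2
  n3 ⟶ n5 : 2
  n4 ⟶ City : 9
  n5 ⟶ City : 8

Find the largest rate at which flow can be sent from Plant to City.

17

Augment Plant→n1→n4→City: bottleneck 9, flow now 9.
Augment Plant→n1→n5→City: bottleneck 3, flow now 12.
Augment Plant→n2→n5→City: bottleneck 5, flow now 17.
No augmenting path remains; maximum flow = 17.
In the residual graph, reachable from Plant: {Plant, n1, n2, n3, n4, n5}.
Min-cut edges: n4→City (9), n5→City (8); capacity 9 + 8 = 17.
This cut is saturated, so no flow can exceed 17.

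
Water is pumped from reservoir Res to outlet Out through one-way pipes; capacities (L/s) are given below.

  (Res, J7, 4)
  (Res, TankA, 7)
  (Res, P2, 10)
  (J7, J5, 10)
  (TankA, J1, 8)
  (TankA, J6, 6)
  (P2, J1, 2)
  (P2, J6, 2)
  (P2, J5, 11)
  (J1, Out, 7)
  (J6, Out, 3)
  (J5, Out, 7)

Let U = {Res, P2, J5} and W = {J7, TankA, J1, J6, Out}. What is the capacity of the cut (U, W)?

Edges leaving {Res, P2, J5}: Res→J7 (4), Res→TankA (7), P2→J1 (2), P2→J6 (2), J5→Out (7).
Cut capacity = 4 + 7 + 2 + 2 + 7 = 22.

22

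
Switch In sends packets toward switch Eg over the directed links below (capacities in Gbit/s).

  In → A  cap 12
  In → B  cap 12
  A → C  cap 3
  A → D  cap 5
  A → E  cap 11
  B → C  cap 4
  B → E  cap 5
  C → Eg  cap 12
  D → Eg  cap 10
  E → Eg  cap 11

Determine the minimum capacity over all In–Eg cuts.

Augment In→A→C→Eg: bottleneck 3, flow now 3.
Augment In→A→D→Eg: bottleneck 5, flow now 8.
Augment In→A→E→Eg: bottleneck 4, flow now 12.
Augment In→B→C→Eg: bottleneck 4, flow now 16.
Augment In→B→E→Eg: bottleneck 5, flow now 21.
No augmenting path remains; maximum flow = 21.
By max-flow min-cut, the minimum cut capacity equals the max flow.
In the residual graph, reachable from In: {In, B}.
Min-cut edges: In→A (12), B→C (4), B→E (5); capacity 12 + 4 + 5 = 21.

21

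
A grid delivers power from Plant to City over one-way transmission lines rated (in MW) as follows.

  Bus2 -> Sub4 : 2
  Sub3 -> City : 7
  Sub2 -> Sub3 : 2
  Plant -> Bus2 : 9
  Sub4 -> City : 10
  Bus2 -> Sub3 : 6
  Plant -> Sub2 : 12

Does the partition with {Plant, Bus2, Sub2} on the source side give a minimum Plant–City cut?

Given cut capacity: 6 + 2 + 2 = 10.
Augment Plant→Bus2→Sub3→City: bottleneck 6, flow now 6.
Augment Plant→Bus2→Sub4→City: bottleneck 2, flow now 8.
Augment Plant→Sub2→Sub3→City: bottleneck 1, flow now 9.
No augmenting path remains; maximum flow = 9.
In the residual graph, reachable from Plant: {Plant, Bus2, Sub2, Sub3}.
Min-cut edges: Bus2→Sub4 (2), Sub3→City (7); capacity 2 + 7 = 9.
Cut capacity 10 exceeds the max flow 9, so it is not minimum.

No — its capacity is 10, but the minimum cut has capacity 9.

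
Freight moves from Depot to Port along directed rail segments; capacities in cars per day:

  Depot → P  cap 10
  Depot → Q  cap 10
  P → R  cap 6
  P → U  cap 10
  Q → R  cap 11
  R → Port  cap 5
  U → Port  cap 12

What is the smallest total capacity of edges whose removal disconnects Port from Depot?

15

Augment Depot→P→R→Port: bottleneck 5, flow now 5.
Augment Depot→P→U→Port: bottleneck 5, flow now 10.
Augment Depot→Q→R→P→U→Port: bottleneck 5, flow now 15. (uses reverse residual edge)
No augmenting path remains; maximum flow = 15.
By max-flow min-cut, the minimum cut capacity equals the max flow.
In the residual graph, reachable from Depot: {Depot, Q, R}.
Min-cut edges: Depot→P (10), R→Port (5); capacity 10 + 5 = 15.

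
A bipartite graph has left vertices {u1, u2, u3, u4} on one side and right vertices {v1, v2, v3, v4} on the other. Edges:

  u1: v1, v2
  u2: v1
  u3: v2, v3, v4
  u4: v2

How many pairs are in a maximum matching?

3

Unit-capacity flow: source→left, listed edges, right→sink; max matching = max flow.
Augmenting path u1→v1 (+1); matched 1.
Augmenting path u3→v2 (+1); matched 2.
Augmenting path u4→v2→u3→v3 (+1); matched 3.
No augmenting path remains; maximum matching = 3.
König certificate: {u3, v1, v2} is a vertex cover of size 3 (every listed pair touches it), so no matching can be larger.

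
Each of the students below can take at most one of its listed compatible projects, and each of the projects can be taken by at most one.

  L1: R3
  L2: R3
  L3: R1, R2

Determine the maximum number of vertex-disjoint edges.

2

Unit-capacity flow: source→left, listed edges, right→sink; max matching = max flow.
Augmenting path L1→R3 (+1); matched 1.
Augmenting path L3→R1 (+1); matched 2.
No augmenting path remains; maximum matching = 2.
König certificate: {L3, R3} is a vertex cover of size 2 (every listed pair touches it), so no matching can be larger.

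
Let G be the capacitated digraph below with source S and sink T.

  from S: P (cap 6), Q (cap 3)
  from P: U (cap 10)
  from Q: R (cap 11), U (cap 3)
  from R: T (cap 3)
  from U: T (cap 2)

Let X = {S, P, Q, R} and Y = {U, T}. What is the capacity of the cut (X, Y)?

Edges leaving {S, P, Q, R}: P→U (10), Q→U (3), R→T (3).
Cut capacity = 10 + 3 + 3 = 16.

16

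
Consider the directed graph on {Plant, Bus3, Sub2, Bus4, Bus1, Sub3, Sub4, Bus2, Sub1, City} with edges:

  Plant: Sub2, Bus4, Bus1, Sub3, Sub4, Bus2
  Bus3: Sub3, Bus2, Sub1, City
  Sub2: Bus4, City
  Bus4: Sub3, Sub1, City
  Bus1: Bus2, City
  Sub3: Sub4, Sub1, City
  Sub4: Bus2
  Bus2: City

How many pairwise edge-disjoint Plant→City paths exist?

5

Assign every edge capacity 1; by Menger, the answer equals the max flow.
Path Plant→Sub2→City (+1); total 1.
Path Plant→Bus4→City (+1); total 2.
Path Plant→Bus1→City (+1); total 3.
Path Plant→Sub3→City (+1); total 4.
Path Plant→Bus2→City (+1); total 5.
No residual Plant→City path; max flow = 5.
Certifying cut of size 5: {Bus2→City, Plant→Bus1, Plant→Bus4, Plant→Sub2, Plant→Sub3}.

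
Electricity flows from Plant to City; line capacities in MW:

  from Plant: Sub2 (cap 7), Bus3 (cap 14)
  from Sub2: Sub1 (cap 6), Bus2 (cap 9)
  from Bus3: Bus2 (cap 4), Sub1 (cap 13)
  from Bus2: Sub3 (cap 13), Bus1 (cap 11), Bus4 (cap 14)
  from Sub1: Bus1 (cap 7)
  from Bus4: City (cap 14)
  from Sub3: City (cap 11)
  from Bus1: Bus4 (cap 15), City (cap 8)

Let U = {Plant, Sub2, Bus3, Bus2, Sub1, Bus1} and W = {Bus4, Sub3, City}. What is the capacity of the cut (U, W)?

Edges leaving {Plant, Sub2, Bus3, Bus2, Sub1, Bus1}: Bus2→Bus4 (14), Bus2→Sub3 (13), Bus1→Bus4 (15), Bus1→City (8).
Cut capacity = 14 + 13 + 15 + 8 = 50.

50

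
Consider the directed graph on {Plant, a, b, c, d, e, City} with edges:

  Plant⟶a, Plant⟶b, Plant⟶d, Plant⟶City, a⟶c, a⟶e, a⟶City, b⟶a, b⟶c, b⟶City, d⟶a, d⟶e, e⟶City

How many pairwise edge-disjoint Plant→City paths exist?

Assign every edge capacity 1; by Menger, the answer equals the max flow.
Path Plant→City (+1); total 1.
Path Plant→a→City (+1); total 2.
Path Plant→b→City (+1); total 3.
Path Plant→d→e→City (+1); total 4.
No residual Plant→City path; max flow = 4.
Certifying cut of size 4: {Plant→City, Plant→a, Plant→b, Plant→d}.

4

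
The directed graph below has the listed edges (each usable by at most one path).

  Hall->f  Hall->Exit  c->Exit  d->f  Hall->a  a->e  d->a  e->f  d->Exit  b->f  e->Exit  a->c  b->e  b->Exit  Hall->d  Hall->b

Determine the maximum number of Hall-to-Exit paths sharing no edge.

Assign every edge capacity 1; by Menger, the answer equals the max flow.
Path Hall→Exit (+1); total 1.
Path Hall→b→Exit (+1); total 2.
Path Hall→d→Exit (+1); total 3.
Path Hall→a→c→Exit (+1); total 4.
No residual Hall→Exit path; max flow = 4.
Certifying cut of size 4: {Hall→Exit, Hall→a, Hall→b, Hall→d}.

4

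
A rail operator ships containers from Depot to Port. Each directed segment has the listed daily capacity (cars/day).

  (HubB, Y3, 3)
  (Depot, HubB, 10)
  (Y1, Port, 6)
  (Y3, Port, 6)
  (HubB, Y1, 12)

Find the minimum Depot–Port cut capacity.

Augment Depot→HubB→Y1→Port: bottleneck 6, flow now 6.
Augment Depot→HubB→Y3→Port: bottleneck 3, flow now 9.
No augmenting path remains; maximum flow = 9.
By max-flow min-cut, the minimum cut capacity equals the max flow.
In the residual graph, reachable from Depot: {Depot, HubB, Y1}.
Min-cut edges: HubB→Y3 (3), Y1→Port (6); capacity 3 + 6 = 9.

9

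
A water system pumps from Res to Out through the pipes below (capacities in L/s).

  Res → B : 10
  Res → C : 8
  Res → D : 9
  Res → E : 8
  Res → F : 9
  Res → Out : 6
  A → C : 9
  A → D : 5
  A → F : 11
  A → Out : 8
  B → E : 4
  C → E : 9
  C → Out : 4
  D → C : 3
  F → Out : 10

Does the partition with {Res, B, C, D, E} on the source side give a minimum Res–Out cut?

Yes — it is a minimum cut (capacity 19).

Given cut capacity: 9 + 6 + 4 = 19.
Augment Res→Out: bottleneck 6, flow now 6.
Augment Res→C→Out: bottleneck 4, flow now 10.
Augment Res→F→Out: bottleneck 9, flow now 19.
No augmenting path remains; maximum flow = 19.
Cut capacity 19 equals the max flow, so it is a minimum cut.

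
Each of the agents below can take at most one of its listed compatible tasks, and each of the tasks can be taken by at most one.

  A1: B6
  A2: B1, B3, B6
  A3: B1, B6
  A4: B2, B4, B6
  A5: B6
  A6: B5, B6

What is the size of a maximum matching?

5

Unit-capacity flow: source→left, listed edges, right→sink; max matching = max flow.
Augmenting path A1→B6 (+1); matched 1.
Augmenting path A2→B1 (+1); matched 2.
Augmenting path A4→B2 (+1); matched 3.
Augmenting path A6→B5 (+1); matched 4.
Augmenting path A3→B1→A2→B3 (+1); matched 5.
No augmenting path remains; maximum matching = 5.
König certificate: {A2, A3, A4, A6, B6} is a vertex cover of size 5 (every listed pair touches it), so no matching can be larger.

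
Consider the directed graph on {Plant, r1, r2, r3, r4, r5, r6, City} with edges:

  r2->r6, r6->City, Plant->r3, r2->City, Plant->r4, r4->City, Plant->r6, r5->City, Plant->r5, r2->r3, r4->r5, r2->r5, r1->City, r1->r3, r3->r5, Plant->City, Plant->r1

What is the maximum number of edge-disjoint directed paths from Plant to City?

5

Assign every edge capacity 1; by Menger, the answer equals the max flow.
Path Plant→City (+1); total 1.
Path Plant→r1→City (+1); total 2.
Path Plant→r4→City (+1); total 3.
Path Plant→r5→City (+1); total 4.
Path Plant→r6→City (+1); total 5.
No residual Plant→City path; max flow = 5.
Certifying cut of size 5: {Plant→City, Plant→r1, Plant→r4, Plant→r6, r5→City}.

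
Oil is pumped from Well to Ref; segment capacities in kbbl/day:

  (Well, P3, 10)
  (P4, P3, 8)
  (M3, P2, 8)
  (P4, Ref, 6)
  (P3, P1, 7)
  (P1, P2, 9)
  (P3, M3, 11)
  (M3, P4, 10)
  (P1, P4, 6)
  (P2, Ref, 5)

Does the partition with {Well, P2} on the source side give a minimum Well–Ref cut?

Given cut capacity: 10 + 5 = 15.
Augment Well→P3→P1→P2→Ref: bottleneck 5, flow now 5.
Augment Well→P3→P1→P4→Ref: bottleneck 2, flow now 7.
Augment Well→P3→M3→P4→Ref: bottleneck 3, flow now 10.
No augmenting path remains; maximum flow = 10.
In the residual graph, reachable from Well: {Well}.
Min-cut edges: Well→P3 (10); capacity 10 = 10.
Cut capacity 15 exceeds the max flow 10, so it is not minimum.

No — its capacity is 15, but the minimum cut has capacity 10.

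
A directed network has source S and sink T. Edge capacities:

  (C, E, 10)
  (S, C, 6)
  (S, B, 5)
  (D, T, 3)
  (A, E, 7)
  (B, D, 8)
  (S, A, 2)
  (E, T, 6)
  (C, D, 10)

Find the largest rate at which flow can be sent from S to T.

Augment S→A→E→T: bottleneck 2, flow now 2.
Augment S→B→D→T: bottleneck 3, flow now 5.
Augment S→C→E→T: bottleneck 4, flow now 9.
No augmenting path remains; maximum flow = 9.
In the residual graph, reachable from S: {S, A, B, C, D, E}.
Min-cut edges: D→T (3), E→T (6); capacity 3 + 6 = 9.
This cut is saturated, so no flow can exceed 9.

9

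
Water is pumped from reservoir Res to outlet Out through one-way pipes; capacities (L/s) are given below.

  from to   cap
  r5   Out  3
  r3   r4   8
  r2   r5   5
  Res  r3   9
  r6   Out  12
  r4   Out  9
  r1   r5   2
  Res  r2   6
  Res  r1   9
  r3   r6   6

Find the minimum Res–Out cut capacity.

Augment Res→r1→r5→Out: bottleneck 2, flow now 2.
Augment Res→r2→r5→Out: bottleneck 1, flow now 3.
Augment Res→r3→r4→Out: bottleneck 8, flow now 11.
Augment Res→r3→r6→Out: bottleneck 1, flow now 12.
No augmenting path remains; maximum flow = 12.
By max-flow min-cut, the minimum cut capacity equals the max flow.
In the residual graph, reachable from Res: {Res, r1, r2, r5}.
Min-cut edges: Res→r3 (9), r5→Out (3); capacity 9 + 3 = 12.

12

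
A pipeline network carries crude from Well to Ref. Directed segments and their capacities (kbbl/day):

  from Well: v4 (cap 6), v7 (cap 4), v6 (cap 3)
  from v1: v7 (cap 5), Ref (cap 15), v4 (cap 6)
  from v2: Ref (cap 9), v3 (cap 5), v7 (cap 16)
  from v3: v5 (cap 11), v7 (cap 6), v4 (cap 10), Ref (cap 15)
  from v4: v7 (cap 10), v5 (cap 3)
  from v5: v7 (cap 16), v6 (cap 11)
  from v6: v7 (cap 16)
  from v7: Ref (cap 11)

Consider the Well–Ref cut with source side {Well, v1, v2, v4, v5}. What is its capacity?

94

Edges leaving {Well, v1, v2, v4, v5}: Well→v6 (3), Well→v7 (4), v1→v7 (5), v1→Ref (15), v2→v3 (5), v2→v7 (16), v2→Ref (9), v4→v7 (10), v5→v6 (11), v5→v7 (16).
Cut capacity = 3 + 4 + 5 + 15 + 5 + 16 + 9 + 10 + 11 + 16 = 94.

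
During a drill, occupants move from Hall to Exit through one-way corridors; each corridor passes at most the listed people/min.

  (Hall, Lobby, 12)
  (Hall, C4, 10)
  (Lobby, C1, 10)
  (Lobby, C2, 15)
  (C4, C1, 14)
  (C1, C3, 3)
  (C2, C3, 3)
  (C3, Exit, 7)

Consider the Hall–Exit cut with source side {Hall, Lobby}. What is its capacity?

Edges leaving {Hall, Lobby}: Hall→C4 (10), Lobby→C1 (10), Lobby→C2 (15).
Cut capacity = 10 + 10 + 15 = 35.

35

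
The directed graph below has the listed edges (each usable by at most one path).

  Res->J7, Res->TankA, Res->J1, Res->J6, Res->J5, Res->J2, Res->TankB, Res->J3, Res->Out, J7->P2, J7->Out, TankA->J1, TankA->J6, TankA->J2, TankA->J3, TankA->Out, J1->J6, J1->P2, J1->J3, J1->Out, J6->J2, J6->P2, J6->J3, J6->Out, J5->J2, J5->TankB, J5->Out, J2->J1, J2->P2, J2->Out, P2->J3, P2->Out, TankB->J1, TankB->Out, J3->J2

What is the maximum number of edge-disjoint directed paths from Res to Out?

Assign every edge capacity 1; by Menger, the answer equals the max flow.
Path Res→Out (+1); total 1.
Path Res→J7→Out (+1); total 2.
Path Res→TankA→Out (+1); total 3.
Path Res→J1→Out (+1); total 4.
Path Res→J6→Out (+1); total 5.
Path Res→J5→Out (+1); total 6.
Path Res→J2→Out (+1); total 7.
Path Res→TankB→Out (+1); total 8.
Path Res→J3→J2→P2→Out (+1); total 9.
No residual Res→Out path; max flow = 9.
Certifying cut of size 9: {Res→J1, Res→J2, Res→J3, Res→J5, Res→J6, Res→J7, Res→Out, Res→TankA, Res→TankB}.

9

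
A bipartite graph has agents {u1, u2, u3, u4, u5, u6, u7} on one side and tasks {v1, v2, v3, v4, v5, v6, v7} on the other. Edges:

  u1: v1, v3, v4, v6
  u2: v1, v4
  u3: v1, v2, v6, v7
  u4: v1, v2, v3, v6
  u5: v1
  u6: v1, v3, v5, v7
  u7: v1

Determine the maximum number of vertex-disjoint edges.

Unit-capacity flow: source→left, listed edges, right→sink; max matching = max flow.
Augmenting path u1→v1 (+1); matched 1.
Augmenting path u2→v4 (+1); matched 2.
Augmenting path u3→v2 (+1); matched 3.
Augmenting path u4→v3 (+1); matched 4.
Augmenting path u6→v5 (+1); matched 5.
Augmenting path u5→v1→u1→v6 (+1); matched 6.
No augmenting path remains; maximum matching = 6.
König certificate: {u1, u2, u3, u4, u6, v1} is a vertex cover of size 6 (every listed pair touches it), so no matching can be larger.

6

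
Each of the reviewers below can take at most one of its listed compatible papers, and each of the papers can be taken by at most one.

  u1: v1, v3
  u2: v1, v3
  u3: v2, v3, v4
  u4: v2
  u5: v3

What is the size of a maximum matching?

4

Unit-capacity flow: source→left, listed edges, right→sink; max matching = max flow.
Augmenting path u1→v1 (+1); matched 1.
Augmenting path u2→v3 (+1); matched 2.
Augmenting path u3→v2 (+1); matched 3.
Augmenting path u4→v2→u3→v4 (+1); matched 4.
No augmenting path remains; maximum matching = 4.
König certificate: {u3, u4, v1, v3} is a vertex cover of size 4 (every listed pair touches it), so no matching can be larger.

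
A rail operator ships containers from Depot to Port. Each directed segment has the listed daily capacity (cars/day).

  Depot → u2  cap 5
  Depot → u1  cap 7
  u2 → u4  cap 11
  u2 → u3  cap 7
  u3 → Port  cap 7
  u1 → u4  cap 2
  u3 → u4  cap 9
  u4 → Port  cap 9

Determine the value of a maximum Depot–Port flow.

Augment Depot→u1→u4→Port: bottleneck 2, flow now 2.
Augment Depot→u2→u3→Port: bottleneck 5, flow now 7.
No augmenting path remains; maximum flow = 7.
In the residual graph, reachable from Depot: {Depot, u1}.
Min-cut edges: Depot→u2 (5), u1→u4 (2); capacity 5 + 2 = 7.
This cut is saturated, so no flow can exceed 7.

7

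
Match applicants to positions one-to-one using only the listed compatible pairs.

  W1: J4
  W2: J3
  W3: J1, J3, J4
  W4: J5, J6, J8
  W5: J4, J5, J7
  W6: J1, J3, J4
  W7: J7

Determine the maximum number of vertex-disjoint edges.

6

Unit-capacity flow: source→left, listed edges, right→sink; max matching = max flow.
Augmenting path W1→J4 (+1); matched 1.
Augmenting path W2→J3 (+1); matched 2.
Augmenting path W3→J1 (+1); matched 3.
Augmenting path W4→J5 (+1); matched 4.
Augmenting path W5→J7 (+1); matched 5.
Augmenting path W7→J7→W5→J5→W4→J6 (+1); matched 6.
No augmenting path remains; maximum matching = 6.
König certificate: {W4, W5, W7, J1, J3, J4} is a vertex cover of size 6 (every listed pair touches it), so no matching can be larger.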